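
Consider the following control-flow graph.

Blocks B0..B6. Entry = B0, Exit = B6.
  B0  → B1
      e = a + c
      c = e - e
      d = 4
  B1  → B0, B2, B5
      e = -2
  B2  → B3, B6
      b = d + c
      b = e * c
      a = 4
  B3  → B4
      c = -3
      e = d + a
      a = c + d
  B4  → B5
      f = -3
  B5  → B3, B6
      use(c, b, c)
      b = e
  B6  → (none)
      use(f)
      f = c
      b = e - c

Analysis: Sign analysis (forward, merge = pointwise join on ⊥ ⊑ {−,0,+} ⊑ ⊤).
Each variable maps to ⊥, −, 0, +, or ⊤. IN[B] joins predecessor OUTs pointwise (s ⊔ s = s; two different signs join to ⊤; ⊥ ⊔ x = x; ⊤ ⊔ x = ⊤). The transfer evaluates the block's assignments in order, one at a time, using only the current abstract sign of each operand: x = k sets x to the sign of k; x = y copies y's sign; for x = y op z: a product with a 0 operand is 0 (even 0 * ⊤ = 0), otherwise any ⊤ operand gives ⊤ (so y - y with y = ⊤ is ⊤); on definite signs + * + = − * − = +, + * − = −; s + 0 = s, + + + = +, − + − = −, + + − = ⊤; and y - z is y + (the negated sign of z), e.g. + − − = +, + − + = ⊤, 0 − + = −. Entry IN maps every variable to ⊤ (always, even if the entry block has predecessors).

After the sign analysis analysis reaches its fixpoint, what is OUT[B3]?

Answer: {a: ⊤, b: ⊤, c: -, d: +, e: ⊤, f: ⊤}

Working:
Per-block solution:
  B0:   IN=(all ⊤)   OUT={d:+; rest ⊤}
  B1:   IN={d:+; rest ⊤}   OUT={d:+, e:-; rest ⊤}
  B2:   IN={d:+, e:-; rest ⊤}   OUT={a:+, d:+, e:-; rest ⊤}
  B3:   IN={d:+; rest ⊤}   OUT={c:-, d:+; rest ⊤}
  B4:   IN={c:-, d:+; rest ⊤}   OUT={c:-, d:+, f:-; rest ⊤}
  B5:   IN={d:+; rest ⊤}   OUT={d:+; rest ⊤}
  B6:   IN={d:+; rest ⊤}   OUT={d:+; rest ⊤}

Merge at B3: IN[B3] = OUT[B2] ⊔ OUT[B5] = {a: ⊤, b: ⊤, c: ⊤, d: +, e: ⊤, f: ⊤}
Applying B3's transfer function to that IN value gives OUT[B3] (row B3 above).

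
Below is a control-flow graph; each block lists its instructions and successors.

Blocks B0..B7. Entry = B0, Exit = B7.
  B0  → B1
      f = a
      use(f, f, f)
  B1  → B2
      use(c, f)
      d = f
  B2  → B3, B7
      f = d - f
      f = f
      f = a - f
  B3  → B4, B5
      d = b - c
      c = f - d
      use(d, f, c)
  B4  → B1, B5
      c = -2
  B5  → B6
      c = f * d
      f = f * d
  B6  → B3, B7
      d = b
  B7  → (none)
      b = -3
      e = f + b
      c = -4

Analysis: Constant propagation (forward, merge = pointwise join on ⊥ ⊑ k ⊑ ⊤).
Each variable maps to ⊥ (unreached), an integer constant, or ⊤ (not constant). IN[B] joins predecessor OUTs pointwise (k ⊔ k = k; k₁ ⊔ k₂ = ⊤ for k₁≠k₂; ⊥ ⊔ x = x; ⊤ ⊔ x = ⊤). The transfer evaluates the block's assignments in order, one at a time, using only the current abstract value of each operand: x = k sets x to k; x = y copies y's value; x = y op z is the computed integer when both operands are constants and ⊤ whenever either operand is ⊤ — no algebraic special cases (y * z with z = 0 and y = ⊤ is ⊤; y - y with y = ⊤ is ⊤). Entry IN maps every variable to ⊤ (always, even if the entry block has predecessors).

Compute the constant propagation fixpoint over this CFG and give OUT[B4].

Converged values:
  B0:   IN=(all ⊤)   OUT=(all ⊤)
  B1:   IN=(all ⊤)   OUT=(all ⊤)
  B2:   IN=(all ⊤)   OUT=(all ⊤)
  B3:   IN=(all ⊤)   OUT=(all ⊤)
  B4:   IN=(all ⊤)   OUT={c:-2; rest ⊤}
  B5:   IN=(all ⊤)   OUT=(all ⊤)
  B6:   IN=(all ⊤)   OUT=(all ⊤)
  B7:   IN=(all ⊤)   OUT={b:-3, c:-4; rest ⊤}

Merge at B4: IN[B4] = OUT[B3] = {a: ⊤, b: ⊤, c: ⊤, d: ⊤, e: ⊤, f: ⊤}
Applying B4's transfer function to that IN value gives OUT[B4] (row B4 above).

Answer: {a: ⊤, b: ⊤, c: -2, d: ⊤, e: ⊤, f: ⊤}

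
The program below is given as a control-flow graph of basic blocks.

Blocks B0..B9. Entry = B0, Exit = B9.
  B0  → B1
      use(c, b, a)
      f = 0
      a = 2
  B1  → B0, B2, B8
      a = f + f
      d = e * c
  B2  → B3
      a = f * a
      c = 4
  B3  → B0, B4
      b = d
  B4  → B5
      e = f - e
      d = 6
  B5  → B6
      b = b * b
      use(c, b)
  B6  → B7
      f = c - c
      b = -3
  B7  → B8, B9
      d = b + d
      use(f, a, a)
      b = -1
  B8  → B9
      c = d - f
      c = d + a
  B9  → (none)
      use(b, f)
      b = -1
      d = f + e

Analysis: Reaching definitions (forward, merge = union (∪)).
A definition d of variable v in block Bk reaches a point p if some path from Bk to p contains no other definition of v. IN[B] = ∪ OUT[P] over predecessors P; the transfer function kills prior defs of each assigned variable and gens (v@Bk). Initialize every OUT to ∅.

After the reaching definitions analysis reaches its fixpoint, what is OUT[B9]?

Answer: {a@B1, a@B2, b@B9, c@B2, c@B8, d@B9, e@B4, f@B0, f@B6}

Working:
Fixpoint table:
  B0:   IN={a@B1, a@B2, b@B3, c@B2, d@B1, f@B0}   OUT={a@B0, b@B3, c@B2, d@B1, f@B0}
  B1:   IN={a@B0, b@B3, c@B2, d@B1, f@B0}   OUT={a@B1, b@B3, c@B2, d@B1, f@B0}
  B2:   IN={a@B1, b@B3, c@B2, d@B1, f@B0}   OUT={a@B2, b@B3, c@B2, d@B1, f@B0}
  B3:   IN={a@B2, b@B3, c@B2, d@B1, f@B0}   OUT={a@B2, b@B3, c@B2, d@B1, f@B0}
  B4:   IN={a@B2, b@B3, c@B2, d@B1, f@B0}   OUT={a@B2, b@B3, c@B2, d@B4, e@B4, f@B0}
  B5:   IN={a@B2, b@B3, c@B2, d@B4, e@B4, f@B0}   OUT={a@B2, b@B5, c@B2, d@B4, e@B4, f@B0}
  B6:   IN={a@B2, b@B5, c@B2, d@B4, e@B4, f@B0}   OUT={a@B2, b@B6, c@B2, d@B4, e@B4, f@B6}
  B7:   IN={a@B2, b@B6, c@B2, d@B4, e@B4, f@B6}   OUT={a@B2, b@B7, c@B2, d@B7, e@B4, f@B6}
  B8:   IN={a@B1, a@B2, b@B3, b@B7, c@B2, d@B1, d@B7, e@B4, f@B0, f@B6}   OUT={a@B1, a@B2, b@B3, b@B7, c@B8, d@B1, d@B7, e@B4, f@B0, f@B6}
  B9:   IN={a@B1, a@B2, b@B3, b@B7, c@B2, c@B8, d@B1, d@B7, e@B4, f@B0, f@B6}   OUT={a@B1, a@B2, b@B9, c@B2, c@B8, d@B9, e@B4, f@B0, f@B6}

Merge at B9: IN[B9] = OUT[B7] ⊔ OUT[B8] = {a@B1, a@B2, b@B3, b@B7, c@B2, c@B8, d@B1, d@B7, e@B4, f@B0, f@B6}
Applying B9's transfer function to that IN value gives OUT[B9] (row B9 above).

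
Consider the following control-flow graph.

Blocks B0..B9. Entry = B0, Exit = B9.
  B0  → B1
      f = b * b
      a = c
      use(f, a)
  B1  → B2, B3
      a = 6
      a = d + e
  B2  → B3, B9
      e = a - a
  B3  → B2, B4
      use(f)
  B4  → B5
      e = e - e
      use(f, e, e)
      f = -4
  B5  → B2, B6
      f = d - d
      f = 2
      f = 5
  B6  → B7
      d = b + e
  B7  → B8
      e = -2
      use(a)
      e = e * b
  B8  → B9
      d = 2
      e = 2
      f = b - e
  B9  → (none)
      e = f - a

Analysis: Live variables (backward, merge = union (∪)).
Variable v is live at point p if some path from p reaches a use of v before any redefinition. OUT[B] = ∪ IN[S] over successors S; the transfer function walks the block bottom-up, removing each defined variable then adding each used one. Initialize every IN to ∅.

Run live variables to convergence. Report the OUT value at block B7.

Answer: {a, b}

Trace:
Converged values:
  B0:   IN={b, c, d, e}   OUT={b, d, e, f}
  B1:   IN={b, d, e, f}   OUT={a, b, d, e, f}
  B2:   IN={a, b, d, f}   OUT={a, b, d, e, f}
  B3:   IN={a, b, d, e, f}   OUT={a, b, d, e, f}
  B4:   IN={a, b, d, e, f}   OUT={a, b, d, e}
  B5:   IN={a, b, d, e}   OUT={a, b, d, e, f}
  B6:   IN={a, b, e}   OUT={a, b}
  B7:   IN={a, b}   OUT={a, b}
  B8:   IN={a, b}   OUT={a, f}
  B9:   IN={a, f}   OUT={}

Merge at B7: OUT[B7] = IN[B8] = {a, b}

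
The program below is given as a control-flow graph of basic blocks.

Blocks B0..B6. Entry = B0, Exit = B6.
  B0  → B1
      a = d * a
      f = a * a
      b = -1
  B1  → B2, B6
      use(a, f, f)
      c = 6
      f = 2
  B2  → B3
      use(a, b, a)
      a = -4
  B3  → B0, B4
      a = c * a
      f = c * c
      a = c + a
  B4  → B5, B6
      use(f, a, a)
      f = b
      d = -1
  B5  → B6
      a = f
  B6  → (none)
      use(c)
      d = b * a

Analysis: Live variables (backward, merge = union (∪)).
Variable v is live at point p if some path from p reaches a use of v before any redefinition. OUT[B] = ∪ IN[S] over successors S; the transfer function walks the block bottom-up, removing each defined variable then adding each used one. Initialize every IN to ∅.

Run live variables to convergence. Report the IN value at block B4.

Per-block solution:
  B0: | IN={a, d} | OUT={a, b, d, f}
  B1: | IN={a, b, d, f} | OUT={a, b, c, d}
  B2: | IN={a, b, c, d} | OUT={a, b, c, d}
  B3: | IN={a, b, c, d} | OUT={a, b, c, d, f}
  B4: | IN={a, b, c, f} | OUT={a, b, c, f}
  B5: | IN={b, c, f} | OUT={a, b, c}
  B6: | IN={a, b, c} | OUT={}

Merge at B4: OUT[B4] = IN[B5] ⊔ IN[B6] = {a, b, c, f}
Applying B4's transfer function to that OUT value gives IN[B4] (row B4 above).

Answer: {a, b, c, f}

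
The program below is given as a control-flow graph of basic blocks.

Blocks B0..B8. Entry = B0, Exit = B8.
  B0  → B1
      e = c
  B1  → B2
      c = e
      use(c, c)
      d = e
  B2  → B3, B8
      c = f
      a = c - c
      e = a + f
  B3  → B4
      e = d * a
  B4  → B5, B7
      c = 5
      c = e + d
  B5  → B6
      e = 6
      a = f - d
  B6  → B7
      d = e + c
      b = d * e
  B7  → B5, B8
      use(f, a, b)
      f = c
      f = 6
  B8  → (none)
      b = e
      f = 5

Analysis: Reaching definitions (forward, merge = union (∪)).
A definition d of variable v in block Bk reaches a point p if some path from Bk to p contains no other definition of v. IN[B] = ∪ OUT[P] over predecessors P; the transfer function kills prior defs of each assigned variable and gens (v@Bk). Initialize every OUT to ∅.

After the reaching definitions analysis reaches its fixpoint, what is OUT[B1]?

Answer: {c@B1, d@B1, e@B0}

Trace:
Converged values:
  B0:   IN={}   OUT={e@B0}
  B1:   IN={e@B0}   OUT={c@B1, d@B1, e@B0}
  B2:   IN={c@B1, d@B1, e@B0}   OUT={a@B2, c@B2, d@B1, e@B2}
  B3:   IN={a@B2, c@B2, d@B1, e@B2}   OUT={a@B2, c@B2, d@B1, e@B3}
  B4:   IN={a@B2, c@B2, d@B1, e@B3}   OUT={a@B2, c@B4, d@B1, e@B3}
  B5:   IN={a@B2, a@B5, b@B6, c@B4, d@B1, d@B6, e@B3, e@B5, f@B7}   OUT={a@B5, b@B6, c@B4, d@B1, d@B6, e@B5, f@B7}
  B6:   IN={a@B5, b@B6, c@B4, d@B1, d@B6, e@B5, f@B7}   OUT={a@B5, b@B6, c@B4, d@B6, e@B5, f@B7}
  B7:   IN={a@B2, a@B5, b@B6, c@B4, d@B1, d@B6, e@B3, e@B5, f@B7}   OUT={a@B2, a@B5, b@B6, c@B4, d@B1, d@B6, e@B3, e@B5, f@B7}
  B8:   IN={a@B2, a@B5, b@B6, c@B2, c@B4, d@B1, d@B6, e@B2, e@B3, e@B5, f@B7}   OUT={a@B2, a@B5, b@B8, c@B2, c@B4, d@B1, d@B6, e@B2, e@B3, e@B5, f@B8}

Merge at B1: IN[B1] = OUT[B0] = {e@B0}
Applying B1's transfer function to that IN value gives OUT[B1] (row B1 above).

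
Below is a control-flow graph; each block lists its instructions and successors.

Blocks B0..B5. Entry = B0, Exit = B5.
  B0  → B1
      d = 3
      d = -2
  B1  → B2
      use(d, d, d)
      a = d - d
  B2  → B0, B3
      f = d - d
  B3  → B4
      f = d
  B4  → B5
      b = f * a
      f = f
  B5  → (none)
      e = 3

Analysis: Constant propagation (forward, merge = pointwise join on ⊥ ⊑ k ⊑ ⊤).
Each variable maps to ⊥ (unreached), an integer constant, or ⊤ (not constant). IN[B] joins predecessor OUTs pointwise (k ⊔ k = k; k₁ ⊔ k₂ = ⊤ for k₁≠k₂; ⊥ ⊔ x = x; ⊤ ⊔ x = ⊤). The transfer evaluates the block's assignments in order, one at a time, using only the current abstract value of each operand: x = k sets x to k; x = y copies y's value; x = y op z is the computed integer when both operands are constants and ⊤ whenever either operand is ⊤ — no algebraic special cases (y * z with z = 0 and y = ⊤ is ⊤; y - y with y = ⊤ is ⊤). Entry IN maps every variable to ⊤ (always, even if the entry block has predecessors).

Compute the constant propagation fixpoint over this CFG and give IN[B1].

Answer: {a: ⊤, b: ⊤, c: ⊤, d: -2, e: ⊤, f: ⊤}

Trace:
Per-block solution:
  B0: | IN=(all ⊤) | OUT={d:-2; rest ⊤}
  B1: | IN={d:-2; rest ⊤} | OUT={a:0, d:-2; rest ⊤}
  B2: | IN={a:0, d:-2; rest ⊤} | OUT={a:0, d:-2, f:0; rest ⊤}
  B3: | IN={a:0, d:-2, f:0; rest ⊤} | OUT={a:0, d:-2, f:-2; rest ⊤}
  B4: | IN={a:0, d:-2, f:-2; rest ⊤} | OUT={a:0, b:0, d:-2, f:-2; rest ⊤}
  B5: | IN={a:0, b:0, d:-2, f:-2; rest ⊤} | OUT={a:0, b:0, d:-2, e:3, f:-2; rest ⊤}

Merge at B1: IN[B1] = OUT[B0] = {a: ⊤, b: ⊤, c: ⊤, d: -2, e: ⊤, f: ⊤}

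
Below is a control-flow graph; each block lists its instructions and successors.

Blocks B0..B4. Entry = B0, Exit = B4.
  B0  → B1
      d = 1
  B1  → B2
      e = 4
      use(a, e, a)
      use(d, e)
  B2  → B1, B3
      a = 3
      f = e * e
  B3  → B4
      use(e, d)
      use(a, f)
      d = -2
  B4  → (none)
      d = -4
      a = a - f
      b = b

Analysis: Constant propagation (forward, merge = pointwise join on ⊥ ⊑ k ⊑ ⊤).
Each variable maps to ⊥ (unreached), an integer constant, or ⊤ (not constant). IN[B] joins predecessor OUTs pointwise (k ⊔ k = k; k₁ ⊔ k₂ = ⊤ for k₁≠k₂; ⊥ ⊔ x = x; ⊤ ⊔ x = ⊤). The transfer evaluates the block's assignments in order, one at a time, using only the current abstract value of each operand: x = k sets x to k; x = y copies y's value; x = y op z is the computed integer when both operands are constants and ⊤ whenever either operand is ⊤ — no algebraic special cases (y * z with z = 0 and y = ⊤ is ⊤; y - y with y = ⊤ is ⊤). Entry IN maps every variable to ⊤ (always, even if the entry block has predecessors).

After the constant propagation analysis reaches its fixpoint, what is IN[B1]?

Fixpoint table:
  B0:  IN=(all ⊤)  OUT={d:1; rest ⊤}
  B1:  IN={d:1; rest ⊤}  OUT={d:1, e:4; rest ⊤}
  B2:  IN={d:1, e:4; rest ⊤}  OUT={a:3, d:1, e:4, f:16; rest ⊤}
  B3:  IN={a:3, d:1, e:4, f:16; rest ⊤}  OUT={a:3, d:-2, e:4, f:16; rest ⊤}
  B4:  IN={a:3, d:-2, e:4, f:16; rest ⊤}  OUT={a:-13, d:-4, e:4, f:16; rest ⊤}

Merge at B1: IN[B1] = OUT[B0] ⊔ OUT[B2] = {a: ⊤, b: ⊤, c: ⊤, d: 1, e: ⊤, f: ⊤}

Answer: {a: ⊤, b: ⊤, c: ⊤, d: 1, e: ⊤, f: ⊤}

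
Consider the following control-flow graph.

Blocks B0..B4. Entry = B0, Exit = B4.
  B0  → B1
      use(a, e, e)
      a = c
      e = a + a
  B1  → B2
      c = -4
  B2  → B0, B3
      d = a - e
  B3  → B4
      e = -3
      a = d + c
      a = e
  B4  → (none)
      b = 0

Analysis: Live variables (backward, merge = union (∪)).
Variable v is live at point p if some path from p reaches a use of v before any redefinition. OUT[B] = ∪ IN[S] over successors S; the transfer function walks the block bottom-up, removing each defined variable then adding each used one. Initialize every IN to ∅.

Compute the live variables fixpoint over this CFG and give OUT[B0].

Converged values:
  B0:  IN={a, c, e}  OUT={a, e}
  B1:  IN={a, e}  OUT={a, c, e}
  B2:  IN={a, c, e}  OUT={a, c, d, e}
  B3:  IN={c, d}  OUT={}
  B4:  IN={}  OUT={}

Merge at B0: OUT[B0] = IN[B1] = {a, e}

Answer: {a, e}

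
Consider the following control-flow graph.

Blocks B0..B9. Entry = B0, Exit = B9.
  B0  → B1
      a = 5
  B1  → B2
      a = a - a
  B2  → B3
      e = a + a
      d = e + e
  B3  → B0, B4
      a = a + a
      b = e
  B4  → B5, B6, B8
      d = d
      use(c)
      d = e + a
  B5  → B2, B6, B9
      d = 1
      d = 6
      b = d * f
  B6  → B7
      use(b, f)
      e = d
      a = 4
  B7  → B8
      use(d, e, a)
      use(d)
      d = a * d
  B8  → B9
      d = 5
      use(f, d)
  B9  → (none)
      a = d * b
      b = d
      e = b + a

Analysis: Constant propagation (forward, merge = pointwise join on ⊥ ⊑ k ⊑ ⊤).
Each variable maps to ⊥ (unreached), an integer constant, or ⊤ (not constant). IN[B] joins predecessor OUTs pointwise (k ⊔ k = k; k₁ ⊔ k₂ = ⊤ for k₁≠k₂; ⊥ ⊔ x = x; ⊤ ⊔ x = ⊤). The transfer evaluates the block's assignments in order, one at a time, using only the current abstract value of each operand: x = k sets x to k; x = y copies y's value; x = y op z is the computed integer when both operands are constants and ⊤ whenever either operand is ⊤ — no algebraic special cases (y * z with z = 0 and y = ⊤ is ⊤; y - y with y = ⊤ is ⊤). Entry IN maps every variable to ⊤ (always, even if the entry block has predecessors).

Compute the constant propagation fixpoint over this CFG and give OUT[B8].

Answer: {a: ⊤, b: ⊤, c: ⊤, d: 5, e: ⊤, f: ⊤}

Derivation:
Fixpoint table:
  B0: | IN=(all ⊤) | OUT={a:5; rest ⊤}
  B1: | IN={a:5; rest ⊤} | OUT={a:0; rest ⊤}
  B2: | IN={a:0; rest ⊤} | OUT={a:0, d:0, e:0; rest ⊤}
  B3: | IN={a:0, d:0, e:0; rest ⊤} | OUT={a:0, b:0, d:0, e:0; rest ⊤}
  B4: | IN={a:0, b:0, d:0, e:0; rest ⊤} | OUT={a:0, b:0, d:0, e:0; rest ⊤}
  B5: | IN={a:0, b:0, d:0, e:0; rest ⊤} | OUT={a:0, d:6, e:0; rest ⊤}
  B6: | IN={a:0, e:0; rest ⊤} | OUT={a:4; rest ⊤}
  B7: | IN={a:4; rest ⊤} | OUT={a:4; rest ⊤}
  B8: | IN=(all ⊤) | OUT={d:5; rest ⊤}
  B9: | IN=(all ⊤) | OUT=(all ⊤)

Merge at B8: IN[B8] = OUT[B4] ⊔ OUT[B7] = {a: ⊤, b: ⊤, c: ⊤, d: ⊤, e: ⊤, f: ⊤}
Applying B8's transfer function to that IN value gives OUT[B8] (row B8 above).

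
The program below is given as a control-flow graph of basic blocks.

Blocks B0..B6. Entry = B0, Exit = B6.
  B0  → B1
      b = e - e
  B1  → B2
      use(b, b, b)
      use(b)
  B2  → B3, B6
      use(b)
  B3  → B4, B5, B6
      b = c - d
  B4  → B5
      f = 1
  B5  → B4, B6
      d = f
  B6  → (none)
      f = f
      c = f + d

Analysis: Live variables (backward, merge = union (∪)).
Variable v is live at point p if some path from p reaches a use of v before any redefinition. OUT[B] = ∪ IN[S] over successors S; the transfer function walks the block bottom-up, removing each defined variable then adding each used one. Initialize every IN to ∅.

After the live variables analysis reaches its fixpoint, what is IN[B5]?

Answer: {f}

Working:
Converged values:
  B0:   IN={c, d, e, f}   OUT={b, c, d, f}
  B1:   IN={b, c, d, f}   OUT={b, c, d, f}
  B2:   IN={b, c, d, f}   OUT={c, d, f}
  B3:   IN={c, d, f}   OUT={d, f}
  B4:   IN={}   OUT={f}
  B5:   IN={f}   OUT={d, f}
  B6:   IN={d, f}   OUT={}

Merge at B5: OUT[B5] = IN[B4] ⊔ IN[B6] = {d, f}
Applying B5's transfer function to that OUT value gives IN[B5] (row B5 above).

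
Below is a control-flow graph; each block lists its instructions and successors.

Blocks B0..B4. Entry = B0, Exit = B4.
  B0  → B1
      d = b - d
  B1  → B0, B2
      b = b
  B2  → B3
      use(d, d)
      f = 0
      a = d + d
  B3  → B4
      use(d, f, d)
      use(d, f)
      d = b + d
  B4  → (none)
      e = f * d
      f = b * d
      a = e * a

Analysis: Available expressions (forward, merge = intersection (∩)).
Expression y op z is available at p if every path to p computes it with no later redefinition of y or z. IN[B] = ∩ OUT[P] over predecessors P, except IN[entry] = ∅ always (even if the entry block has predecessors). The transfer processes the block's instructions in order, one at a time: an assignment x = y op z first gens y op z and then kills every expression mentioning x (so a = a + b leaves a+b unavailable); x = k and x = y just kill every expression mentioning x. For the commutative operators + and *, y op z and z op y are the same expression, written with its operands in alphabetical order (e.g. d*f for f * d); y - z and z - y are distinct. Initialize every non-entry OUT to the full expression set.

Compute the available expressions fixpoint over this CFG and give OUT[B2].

Answer: {d+d}

Trace:
Fixpoint table:
  B0: | IN={} | OUT={}
  B1: | IN={} | OUT={}
  B2: | IN={} | OUT={d+d}
  B3: | IN={d+d} | OUT={}
  B4: | IN={} | OUT={b*d}

Merge at B2: IN[B2] = OUT[B1] = {}
Applying B2's transfer function to that IN value gives OUT[B2] (row B2 above).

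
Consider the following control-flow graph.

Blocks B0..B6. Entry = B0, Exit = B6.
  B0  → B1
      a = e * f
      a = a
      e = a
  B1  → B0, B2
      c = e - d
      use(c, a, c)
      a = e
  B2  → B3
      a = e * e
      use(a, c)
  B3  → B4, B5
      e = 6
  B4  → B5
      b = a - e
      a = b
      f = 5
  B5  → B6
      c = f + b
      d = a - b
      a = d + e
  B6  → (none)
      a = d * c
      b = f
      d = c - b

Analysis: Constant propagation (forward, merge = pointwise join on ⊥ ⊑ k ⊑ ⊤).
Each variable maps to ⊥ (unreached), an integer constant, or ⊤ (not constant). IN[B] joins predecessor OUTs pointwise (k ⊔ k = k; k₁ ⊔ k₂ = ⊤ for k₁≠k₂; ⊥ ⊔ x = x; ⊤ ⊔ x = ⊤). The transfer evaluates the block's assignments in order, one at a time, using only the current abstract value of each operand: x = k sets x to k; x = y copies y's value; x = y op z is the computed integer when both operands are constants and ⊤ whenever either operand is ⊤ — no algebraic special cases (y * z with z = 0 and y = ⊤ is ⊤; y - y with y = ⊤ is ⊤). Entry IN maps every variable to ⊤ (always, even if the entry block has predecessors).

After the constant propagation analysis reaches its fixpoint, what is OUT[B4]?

Per-block solution:
  B0:   IN=(all ⊤)   OUT=(all ⊤)
  B1:   IN=(all ⊤)   OUT=(all ⊤)
  B2:   IN=(all ⊤)   OUT=(all ⊤)
  B3:   IN=(all ⊤)   OUT={e:6; rest ⊤}
  B4:   IN={e:6; rest ⊤}   OUT={e:6, f:5; rest ⊤}
  B5:   IN={e:6; rest ⊤}   OUT={e:6; rest ⊤}
  B6:   IN={e:6; rest ⊤}   OUT={e:6; rest ⊤}

Merge at B4: IN[B4] = OUT[B3] = {a: ⊤, b: ⊤, c: ⊤, d: ⊤, e: 6, f: ⊤}
Applying B4's transfer function to that IN value gives OUT[B4] (row B4 above).

Answer: {a: ⊤, b: ⊤, c: ⊤, d: ⊤, e: 6, f: 5}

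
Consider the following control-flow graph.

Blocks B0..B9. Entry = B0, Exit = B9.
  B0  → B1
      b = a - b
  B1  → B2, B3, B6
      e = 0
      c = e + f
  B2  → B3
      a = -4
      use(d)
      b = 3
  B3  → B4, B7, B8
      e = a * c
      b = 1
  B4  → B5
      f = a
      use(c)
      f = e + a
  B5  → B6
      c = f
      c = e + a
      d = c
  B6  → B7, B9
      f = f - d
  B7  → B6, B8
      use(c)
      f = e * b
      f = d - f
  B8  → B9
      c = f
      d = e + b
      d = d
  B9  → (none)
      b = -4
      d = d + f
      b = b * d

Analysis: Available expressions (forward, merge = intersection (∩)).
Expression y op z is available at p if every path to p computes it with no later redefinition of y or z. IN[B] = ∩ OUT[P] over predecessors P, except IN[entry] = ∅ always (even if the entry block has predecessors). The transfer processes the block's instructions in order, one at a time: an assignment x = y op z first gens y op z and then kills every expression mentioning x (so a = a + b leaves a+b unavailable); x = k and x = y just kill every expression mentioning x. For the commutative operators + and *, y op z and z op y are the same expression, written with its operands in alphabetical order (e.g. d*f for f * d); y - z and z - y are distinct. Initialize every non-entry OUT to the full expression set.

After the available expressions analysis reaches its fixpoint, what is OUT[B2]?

Answer: {e+f}

Derivation:
Per-block solution:
  B0: | IN={} | OUT={}
  B1: | IN={} | OUT={e+f}
  B2: | IN={e+f} | OUT={e+f}
  B3: | IN={e+f} | OUT={a*c}
  B4: | IN={a*c} | OUT={a*c, a+e}
  B5: | IN={a*c, a+e} | OUT={a+e}
  B6: | IN={} | OUT={}
  B7: | IN={} | OUT={b*e}
  B8: | IN={} | OUT={b+e}
  B9: | IN={} | OUT={}

Merge at B2: IN[B2] = OUT[B1] = {e+f}
Applying B2's transfer function to that IN value gives OUT[B2] (row B2 above).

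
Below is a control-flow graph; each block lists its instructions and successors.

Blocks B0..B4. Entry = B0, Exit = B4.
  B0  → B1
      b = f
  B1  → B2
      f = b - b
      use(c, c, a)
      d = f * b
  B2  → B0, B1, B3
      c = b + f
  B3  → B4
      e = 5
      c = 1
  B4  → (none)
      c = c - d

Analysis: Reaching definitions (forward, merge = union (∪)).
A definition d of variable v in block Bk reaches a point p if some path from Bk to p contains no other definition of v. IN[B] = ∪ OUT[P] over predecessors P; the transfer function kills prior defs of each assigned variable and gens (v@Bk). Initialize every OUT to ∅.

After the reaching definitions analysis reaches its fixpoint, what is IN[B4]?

Converged values:
  B0: | IN={b@B0, c@B2, d@B1, f@B1} | OUT={b@B0, c@B2, d@B1, f@B1}
  B1: | IN={b@B0, c@B2, d@B1, f@B1} | OUT={b@B0, c@B2, d@B1, f@B1}
  B2: | IN={b@B0, c@B2, d@B1, f@B1} | OUT={b@B0, c@B2, d@B1, f@B1}
  B3: | IN={b@B0, c@B2, d@B1, f@B1} | OUT={b@B0, c@B3, d@B1, e@B3, f@B1}
  B4: | IN={b@B0, c@B3, d@B1, e@B3, f@B1} | OUT={b@B0, c@B4, d@B1, e@B3, f@B1}

Merge at B4: IN[B4] = OUT[B3] = {b@B0, c@B3, d@B1, e@B3, f@B1}

Answer: {b@B0, c@B3, d@B1, e@B3, f@B1}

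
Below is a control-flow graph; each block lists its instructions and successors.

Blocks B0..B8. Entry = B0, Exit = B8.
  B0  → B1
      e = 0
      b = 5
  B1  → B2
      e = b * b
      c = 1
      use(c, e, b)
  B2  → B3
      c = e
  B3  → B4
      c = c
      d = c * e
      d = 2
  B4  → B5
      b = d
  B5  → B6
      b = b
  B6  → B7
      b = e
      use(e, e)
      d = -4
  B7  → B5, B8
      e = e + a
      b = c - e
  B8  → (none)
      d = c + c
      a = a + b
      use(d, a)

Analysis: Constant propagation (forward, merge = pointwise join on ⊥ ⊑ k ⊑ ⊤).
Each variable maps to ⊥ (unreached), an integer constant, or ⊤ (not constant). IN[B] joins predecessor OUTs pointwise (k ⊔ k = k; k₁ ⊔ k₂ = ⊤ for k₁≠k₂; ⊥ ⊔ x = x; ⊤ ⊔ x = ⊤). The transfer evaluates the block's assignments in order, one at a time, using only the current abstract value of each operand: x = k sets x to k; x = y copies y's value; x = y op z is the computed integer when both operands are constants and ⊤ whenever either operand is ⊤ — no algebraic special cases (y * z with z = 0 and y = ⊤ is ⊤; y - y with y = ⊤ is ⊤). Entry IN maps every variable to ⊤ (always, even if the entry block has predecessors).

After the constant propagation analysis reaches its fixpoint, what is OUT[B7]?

Answer: {a: ⊤, b: ⊤, c: 25, d: -4, e: ⊤, f: ⊤}

Derivation:
Converged values:
  B0:   IN=(all ⊤)   OUT={b:5, e:0; rest ⊤}
  B1:   IN={b:5, e:0; rest ⊤}   OUT={b:5, c:1, e:25; rest ⊤}
  B2:   IN={b:5, c:1, e:25; rest ⊤}   OUT={b:5, c:25, e:25; rest ⊤}
  B3:   IN={b:5, c:25, e:25; rest ⊤}   OUT={b:5, c:25, d:2, e:25; rest ⊤}
  B4:   IN={b:5, c:25, d:2, e:25; rest ⊤}   OUT={b:2, c:25, d:2, e:25; rest ⊤}
  B5:   IN={c:25; rest ⊤}   OUT={c:25; rest ⊤}
  B6:   IN={c:25; rest ⊤}   OUT={c:25, d:-4; rest ⊤}
  B7:   IN={c:25, d:-4; rest ⊤}   OUT={c:25, d:-4; rest ⊤}
  B8:   IN={c:25, d:-4; rest ⊤}   OUT={c:25, d:50; rest ⊤}

Merge at B7: IN[B7] = OUT[B6] = {a: ⊤, b: ⊤, c: 25, d: -4, e: ⊤, f: ⊤}
Applying B7's transfer function to that IN value gives OUT[B7] (row B7 above).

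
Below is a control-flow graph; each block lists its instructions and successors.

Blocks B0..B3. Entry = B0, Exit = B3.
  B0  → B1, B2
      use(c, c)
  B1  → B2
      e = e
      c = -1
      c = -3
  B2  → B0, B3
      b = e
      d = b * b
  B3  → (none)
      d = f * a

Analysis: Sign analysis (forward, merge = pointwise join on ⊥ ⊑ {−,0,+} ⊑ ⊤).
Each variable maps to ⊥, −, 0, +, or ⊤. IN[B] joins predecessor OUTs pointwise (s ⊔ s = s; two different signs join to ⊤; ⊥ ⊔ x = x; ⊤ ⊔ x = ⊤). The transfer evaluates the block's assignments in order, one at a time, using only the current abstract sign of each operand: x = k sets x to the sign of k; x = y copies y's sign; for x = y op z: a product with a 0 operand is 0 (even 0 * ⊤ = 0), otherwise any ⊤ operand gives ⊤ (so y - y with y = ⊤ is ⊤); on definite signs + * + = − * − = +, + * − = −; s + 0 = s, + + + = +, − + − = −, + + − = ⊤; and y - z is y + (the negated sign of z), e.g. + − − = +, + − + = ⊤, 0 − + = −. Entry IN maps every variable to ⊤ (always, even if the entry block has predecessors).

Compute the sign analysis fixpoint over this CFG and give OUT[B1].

Answer: {a: ⊤, b: ⊤, c: -, d: ⊤, e: ⊤, f: ⊤}

Derivation:
Fixpoint table:
  B0:  IN=(all ⊤)  OUT=(all ⊤)
  B1:  IN=(all ⊤)  OUT={c:-; rest ⊤}
  B2:  IN=(all ⊤)  OUT=(all ⊤)
  B3:  IN=(all ⊤)  OUT=(all ⊤)

Merge at B1: IN[B1] = OUT[B0] = {a: ⊤, b: ⊤, c: ⊤, d: ⊤, e: ⊤, f: ⊤}
Applying B1's transfer function to that IN value gives OUT[B1] (row B1 above).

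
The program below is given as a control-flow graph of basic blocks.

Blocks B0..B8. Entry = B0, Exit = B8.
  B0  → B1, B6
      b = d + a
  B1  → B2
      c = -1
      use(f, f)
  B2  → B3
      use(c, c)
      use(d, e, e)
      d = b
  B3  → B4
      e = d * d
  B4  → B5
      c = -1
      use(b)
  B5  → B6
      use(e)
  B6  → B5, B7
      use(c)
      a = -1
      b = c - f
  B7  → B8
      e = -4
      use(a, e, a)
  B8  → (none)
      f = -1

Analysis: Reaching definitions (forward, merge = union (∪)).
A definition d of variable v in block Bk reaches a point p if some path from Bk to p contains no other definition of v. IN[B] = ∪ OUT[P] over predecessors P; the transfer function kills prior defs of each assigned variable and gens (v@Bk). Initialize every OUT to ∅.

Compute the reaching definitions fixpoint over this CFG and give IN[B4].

Answer: {b@B0, c@B1, d@B2, e@B3}

Trace:
Converged values:
  B0:   IN={}   OUT={b@B0}
  B1:   IN={b@B0}   OUT={b@B0, c@B1}
  B2:   IN={b@B0, c@B1}   OUT={b@B0, c@B1, d@B2}
  B3:   IN={b@B0, c@B1, d@B2}   OUT={b@B0, c@B1, d@B2, e@B3}
  B4:   IN={b@B0, c@B1, d@B2, e@B3}   OUT={b@B0, c@B4, d@B2, e@B3}
  B5:   IN={a@B6, b@B0, b@B6, c@B4, d@B2, e@B3}   OUT={a@B6, b@B0, b@B6, c@B4, d@B2, e@B3}
  B6:   IN={a@B6, b@B0, b@B6, c@B4, d@B2, e@B3}   OUT={a@B6, b@B6, c@B4, d@B2, e@B3}
  B7:   IN={a@B6, b@B6, c@B4, d@B2, e@B3}   OUT={a@B6, b@B6, c@B4, d@B2, e@B7}
  B8:   IN={a@B6, b@B6, c@B4, d@B2, e@B7}   OUT={a@B6, b@B6, c@B4, d@B2, e@B7, f@B8}

Merge at B4: IN[B4] = OUT[B3] = {b@B0, c@B1, d@B2, e@B3}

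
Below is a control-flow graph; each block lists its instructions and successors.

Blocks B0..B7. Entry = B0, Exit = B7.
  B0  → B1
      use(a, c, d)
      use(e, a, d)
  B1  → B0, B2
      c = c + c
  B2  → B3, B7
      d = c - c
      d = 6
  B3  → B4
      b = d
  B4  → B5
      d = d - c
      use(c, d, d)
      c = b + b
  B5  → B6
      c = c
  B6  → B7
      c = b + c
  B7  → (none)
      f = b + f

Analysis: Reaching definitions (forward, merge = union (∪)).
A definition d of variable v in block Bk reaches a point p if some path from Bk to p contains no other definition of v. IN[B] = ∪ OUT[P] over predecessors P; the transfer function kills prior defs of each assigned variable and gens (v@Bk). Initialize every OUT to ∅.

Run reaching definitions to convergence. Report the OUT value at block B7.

Answer: {b@B3, c@B1, c@B6, d@B2, d@B4, f@B7}

Working:
Converged values:
  B0: | IN={c@B1} | OUT={c@B1}
  B1: | IN={c@B1} | OUT={c@B1}
  B2: | IN={c@B1} | OUT={c@B1, d@B2}
  B3: | IN={c@B1, d@B2} | OUT={b@B3, c@B1, d@B2}
  B4: | IN={b@B3, c@B1, d@B2} | OUT={b@B3, c@B4, d@B4}
  B5: | IN={b@B3, c@B4, d@B4} | OUT={b@B3, c@B5, d@B4}
  B6: | IN={b@B3, c@B5, d@B4} | OUT={b@B3, c@B6, d@B4}
  B7: | IN={b@B3, c@B1, c@B6, d@B2, d@B4} | OUT={b@B3, c@B1, c@B6, d@B2, d@B4, f@B7}

Merge at B7: IN[B7] = OUT[B2] ⊔ OUT[B6] = {b@B3, c@B1, c@B6, d@B2, d@B4}
Applying B7's transfer function to that IN value gives OUT[B7] (row B7 above).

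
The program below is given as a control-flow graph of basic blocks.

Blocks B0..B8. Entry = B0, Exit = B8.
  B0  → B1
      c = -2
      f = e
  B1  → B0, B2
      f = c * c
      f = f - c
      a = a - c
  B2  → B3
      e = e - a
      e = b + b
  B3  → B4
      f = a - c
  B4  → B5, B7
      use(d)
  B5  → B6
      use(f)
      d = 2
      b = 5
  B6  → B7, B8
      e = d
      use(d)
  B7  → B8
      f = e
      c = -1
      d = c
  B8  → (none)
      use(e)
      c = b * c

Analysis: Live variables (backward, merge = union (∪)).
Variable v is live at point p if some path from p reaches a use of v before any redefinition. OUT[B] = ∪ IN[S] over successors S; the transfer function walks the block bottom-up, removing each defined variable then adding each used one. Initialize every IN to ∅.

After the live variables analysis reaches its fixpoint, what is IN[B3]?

Answer: {a, b, c, d, e}

Derivation:
Fixpoint table:
  B0:   IN={a, b, d, e}   OUT={a, b, c, d, e}
  B1:   IN={a, b, c, d, e}   OUT={a, b, c, d, e}
  B2:   IN={a, b, c, d, e}   OUT={a, b, c, d, e}
  B3:   IN={a, b, c, d, e}   OUT={b, c, d, e, f}
  B4:   IN={b, c, d, e, f}   OUT={b, c, e, f}
  B5:   IN={c, f}   OUT={b, c, d}
  B6:   IN={b, c, d}   OUT={b, c, e}
  B7:   IN={b, e}   OUT={b, c, e}
  B8:   IN={b, c, e}   OUT={}

Merge at B3: OUT[B3] = IN[B4] = {b, c, d, e, f}
Applying B3's transfer function to that OUT value gives IN[B3] (row B3 above).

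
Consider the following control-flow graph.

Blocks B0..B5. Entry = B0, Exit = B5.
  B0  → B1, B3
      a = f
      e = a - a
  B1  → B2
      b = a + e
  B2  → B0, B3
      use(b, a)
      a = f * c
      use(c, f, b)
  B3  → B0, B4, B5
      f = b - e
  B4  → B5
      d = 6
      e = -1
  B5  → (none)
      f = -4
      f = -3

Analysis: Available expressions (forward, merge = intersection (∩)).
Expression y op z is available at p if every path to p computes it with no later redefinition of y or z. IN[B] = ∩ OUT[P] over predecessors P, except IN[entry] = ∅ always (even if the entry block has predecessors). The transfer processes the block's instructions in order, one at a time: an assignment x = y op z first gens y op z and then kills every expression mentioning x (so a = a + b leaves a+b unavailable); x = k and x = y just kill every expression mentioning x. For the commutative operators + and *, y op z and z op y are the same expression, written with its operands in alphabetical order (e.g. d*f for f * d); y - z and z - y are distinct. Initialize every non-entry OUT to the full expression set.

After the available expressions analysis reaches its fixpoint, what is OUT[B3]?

Answer: {b-e}

Derivation:
Fixpoint table:
  B0:  IN={}  OUT={a-a}
  B1:  IN={a-a}  OUT={a+e, a-a}
  B2:  IN={a+e, a-a}  OUT={c*f}
  B3:  IN={}  OUT={b-e}
  B4:  IN={b-e}  OUT={}
  B5:  IN={}  OUT={}

Merge at B3: IN[B3] = OUT[B0] ∩ OUT[B2] = {}
Applying B3's transfer function to that IN value gives OUT[B3] (row B3 above).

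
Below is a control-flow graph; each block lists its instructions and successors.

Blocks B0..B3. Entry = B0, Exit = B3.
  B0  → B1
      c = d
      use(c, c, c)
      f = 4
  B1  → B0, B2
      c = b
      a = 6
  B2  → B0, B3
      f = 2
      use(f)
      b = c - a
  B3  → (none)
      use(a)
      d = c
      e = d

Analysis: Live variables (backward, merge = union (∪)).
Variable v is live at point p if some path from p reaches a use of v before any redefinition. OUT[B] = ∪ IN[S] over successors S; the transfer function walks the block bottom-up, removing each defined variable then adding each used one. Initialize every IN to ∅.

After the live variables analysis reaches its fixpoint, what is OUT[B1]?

Per-block solution:
  B0:   IN={b, d}   OUT={b, d}
  B1:   IN={b, d}   OUT={a, b, c, d}
  B2:   IN={a, c, d}   OUT={a, b, c, d}
  B3:   IN={a, c}   OUT={}

Merge at B1: OUT[B1] = IN[B0] ⊔ IN[B2] = {a, b, c, d}

Answer: {a, b, c, d}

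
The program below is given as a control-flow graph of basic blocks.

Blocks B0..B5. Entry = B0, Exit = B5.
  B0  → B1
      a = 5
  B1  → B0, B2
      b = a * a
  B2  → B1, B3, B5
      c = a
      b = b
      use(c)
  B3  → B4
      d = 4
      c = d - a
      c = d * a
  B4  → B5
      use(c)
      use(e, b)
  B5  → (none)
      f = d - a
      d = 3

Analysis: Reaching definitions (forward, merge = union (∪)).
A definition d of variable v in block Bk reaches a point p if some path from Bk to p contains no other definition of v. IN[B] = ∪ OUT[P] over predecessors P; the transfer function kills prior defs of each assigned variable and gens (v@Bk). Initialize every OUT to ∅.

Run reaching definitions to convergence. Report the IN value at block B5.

Answer: {a@B0, b@B2, c@B2, c@B3, d@B3}

Trace:
Per-block solution:
  B0:  IN={a@B0, b@B1, c@B2}  OUT={a@B0, b@B1, c@B2}
  B1:  IN={a@B0, b@B1, b@B2, c@B2}  OUT={a@B0, b@B1, c@B2}
  B2:  IN={a@B0, b@B1, c@B2}  OUT={a@B0, b@B2, c@B2}
  B3:  IN={a@B0, b@B2, c@B2}  OUT={a@B0, b@B2, c@B3, d@B3}
  B4:  IN={a@B0, b@B2, c@B3, d@B3}  OUT={a@B0, b@B2, c@B3, d@B3}
  B5:  IN={a@B0, b@B2, c@B2, c@B3, d@B3}  OUT={a@B0, b@B2, c@B2, c@B3, d@B5, f@B5}

Merge at B5: IN[B5] = OUT[B2] ⊔ OUT[B4] = {a@B0, b@B2, c@B2, c@B3, d@B3}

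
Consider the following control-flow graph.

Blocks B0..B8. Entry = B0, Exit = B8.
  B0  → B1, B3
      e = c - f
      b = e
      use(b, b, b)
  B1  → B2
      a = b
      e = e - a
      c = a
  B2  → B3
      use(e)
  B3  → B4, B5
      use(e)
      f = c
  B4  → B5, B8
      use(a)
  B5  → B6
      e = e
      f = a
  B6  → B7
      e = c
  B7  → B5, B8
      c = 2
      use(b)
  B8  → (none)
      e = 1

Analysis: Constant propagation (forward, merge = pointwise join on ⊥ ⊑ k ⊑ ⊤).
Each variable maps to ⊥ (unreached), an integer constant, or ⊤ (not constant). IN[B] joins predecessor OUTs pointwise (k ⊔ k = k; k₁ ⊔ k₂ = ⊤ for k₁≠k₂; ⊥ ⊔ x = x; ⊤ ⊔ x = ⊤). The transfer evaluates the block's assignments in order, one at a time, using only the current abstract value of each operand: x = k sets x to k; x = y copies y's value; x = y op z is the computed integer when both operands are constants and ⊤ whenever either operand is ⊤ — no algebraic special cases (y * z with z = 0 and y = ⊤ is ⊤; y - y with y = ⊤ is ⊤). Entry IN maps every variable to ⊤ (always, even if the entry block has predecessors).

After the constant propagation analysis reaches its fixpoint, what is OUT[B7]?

Per-block solution:
  B0:   IN=(all ⊤)   OUT=(all ⊤)
  B1:   IN=(all ⊤)   OUT=(all ⊤)
  B2:   IN=(all ⊤)   OUT=(all ⊤)
  B3:   IN=(all ⊤)   OUT=(all ⊤)
  B4:   IN=(all ⊤)   OUT=(all ⊤)
  B5:   IN=(all ⊤)   OUT=(all ⊤)
  B6:   IN=(all ⊤)   OUT=(all ⊤)
  B7:   IN=(all ⊤)   OUT={c:2; rest ⊤}
  B8:   IN=(all ⊤)   OUT={e:1; rest ⊤}

Merge at B7: IN[B7] = OUT[B6] = {a: ⊤, b: ⊤, c: ⊤, d: ⊤, e: ⊤, f: ⊤}
Applying B7's transfer function to that IN value gives OUT[B7] (row B7 above).

Answer: {a: ⊤, b: ⊤, c: 2, d: ⊤, e: ⊤, f: ⊤}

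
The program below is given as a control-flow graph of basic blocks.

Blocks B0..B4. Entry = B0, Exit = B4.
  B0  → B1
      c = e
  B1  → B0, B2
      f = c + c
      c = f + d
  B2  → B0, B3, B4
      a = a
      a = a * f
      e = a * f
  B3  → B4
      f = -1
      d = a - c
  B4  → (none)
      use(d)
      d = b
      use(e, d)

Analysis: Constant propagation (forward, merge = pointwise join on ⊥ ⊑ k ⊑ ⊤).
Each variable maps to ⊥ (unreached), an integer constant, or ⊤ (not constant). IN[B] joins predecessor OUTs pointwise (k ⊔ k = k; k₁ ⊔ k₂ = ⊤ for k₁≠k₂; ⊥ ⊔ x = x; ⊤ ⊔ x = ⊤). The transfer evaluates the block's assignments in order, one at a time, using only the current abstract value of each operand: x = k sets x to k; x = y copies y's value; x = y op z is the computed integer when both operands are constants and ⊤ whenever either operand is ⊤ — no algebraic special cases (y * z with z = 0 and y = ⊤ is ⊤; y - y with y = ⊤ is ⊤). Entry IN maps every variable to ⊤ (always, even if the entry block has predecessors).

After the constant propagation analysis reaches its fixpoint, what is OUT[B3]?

Answer: {a: ⊤, b: ⊤, c: ⊤, d: ⊤, e: ⊤, f: -1}

Trace:
Converged values:
  B0: | IN=(all ⊤) | OUT=(all ⊤)
  B1: | IN=(all ⊤) | OUT=(all ⊤)
  B2: | IN=(all ⊤) | OUT=(all ⊤)
  B3: | IN=(all ⊤) | OUT={f:-1; rest ⊤}
  B4: | IN=(all ⊤) | OUT=(all ⊤)

Merge at B3: IN[B3] = OUT[B2] = {a: ⊤, b: ⊤, c: ⊤, d: ⊤, e: ⊤, f: ⊤}
Applying B3's transfer function to that IN value gives OUT[B3] (row B3 above).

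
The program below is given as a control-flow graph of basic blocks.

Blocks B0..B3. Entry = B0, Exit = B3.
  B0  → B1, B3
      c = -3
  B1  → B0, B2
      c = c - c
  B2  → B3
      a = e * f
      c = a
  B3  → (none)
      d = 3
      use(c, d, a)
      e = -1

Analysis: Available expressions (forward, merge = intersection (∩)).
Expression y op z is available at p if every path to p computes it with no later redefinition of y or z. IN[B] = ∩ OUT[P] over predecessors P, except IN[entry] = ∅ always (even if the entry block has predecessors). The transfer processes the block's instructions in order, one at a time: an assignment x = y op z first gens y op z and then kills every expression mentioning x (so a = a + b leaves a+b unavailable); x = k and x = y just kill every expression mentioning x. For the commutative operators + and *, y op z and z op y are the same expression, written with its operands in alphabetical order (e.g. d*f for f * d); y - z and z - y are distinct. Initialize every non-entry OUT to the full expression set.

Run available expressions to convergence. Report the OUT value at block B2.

Answer: {e*f}

Working:
Per-block solution:
  B0: | IN={} | OUT={}
  B1: | IN={} | OUT={}
  B2: | IN={} | OUT={e*f}
  B3: | IN={} | OUT={}

Merge at B2: IN[B2] = OUT[B1] = {}
Applying B2's transfer function to that IN value gives OUT[B2] (row B2 above).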